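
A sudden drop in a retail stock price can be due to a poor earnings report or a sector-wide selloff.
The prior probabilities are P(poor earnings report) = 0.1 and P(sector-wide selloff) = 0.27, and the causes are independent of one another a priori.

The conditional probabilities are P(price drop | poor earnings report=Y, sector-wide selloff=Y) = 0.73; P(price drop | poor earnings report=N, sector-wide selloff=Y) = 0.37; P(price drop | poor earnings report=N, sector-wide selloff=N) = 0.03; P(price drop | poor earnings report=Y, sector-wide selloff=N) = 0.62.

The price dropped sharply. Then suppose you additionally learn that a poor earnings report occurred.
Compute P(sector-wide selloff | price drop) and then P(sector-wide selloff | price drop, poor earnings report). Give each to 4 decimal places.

P(price drop) = 0.03·0.9·0.73 + 0.37·0.9·0.27 + 0.62·0.1·0.73 + 0.73·0.1·0.27 = 0.019710 + 0.089910 + 0.045260 + 0.019710 = 0.174590
Restricting to configurations with sector-wide selloff present: 0.089910 + 0.019710 = 0.109620.
So P(sector-wide selloff | price drop) = 0.109620/0.174590 ≈ 0.6279.

Now condition on the additional information:
P(price drop | poor earnings report) = 0.62*0.73 + 0.73*0.27 = 0.452600 + 0.197100 = 0.649700
Of this, 0.197100 comes from 0.73*0.27 (the sector-wide selloff=true cases).
So P(sector-wide selloff | price drop, poor earnings report) = 0.197100/0.649700 ≈ 0.3034.
This is intercausal reasoning (explaining away): once poor earnings report accounts for the price drop, sector-wide selloff becomes less likely.

P(sector-wide selloff | price drop) ≈ 0.6279; P(sector-wide selloff | price drop, poor earnings report) ≈ 0.3034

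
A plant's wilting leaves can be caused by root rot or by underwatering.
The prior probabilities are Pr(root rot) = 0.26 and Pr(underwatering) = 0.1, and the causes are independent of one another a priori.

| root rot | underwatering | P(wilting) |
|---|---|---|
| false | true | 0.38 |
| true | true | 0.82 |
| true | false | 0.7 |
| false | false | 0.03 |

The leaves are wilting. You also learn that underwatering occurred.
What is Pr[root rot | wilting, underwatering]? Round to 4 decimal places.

P(wilting | underwatering) = 0.38·0.74 + 0.82·0.26 = 0.281200 + 0.213200 = 0.494400
The root rot-present share is 0.82·0.26 = 0.213200.
So P(root rot | wilting, underwatering) = 0.213200/0.494400 ≈ 0.4312.

Pr[root rot | wilting, underwatering] ≈ 0.4312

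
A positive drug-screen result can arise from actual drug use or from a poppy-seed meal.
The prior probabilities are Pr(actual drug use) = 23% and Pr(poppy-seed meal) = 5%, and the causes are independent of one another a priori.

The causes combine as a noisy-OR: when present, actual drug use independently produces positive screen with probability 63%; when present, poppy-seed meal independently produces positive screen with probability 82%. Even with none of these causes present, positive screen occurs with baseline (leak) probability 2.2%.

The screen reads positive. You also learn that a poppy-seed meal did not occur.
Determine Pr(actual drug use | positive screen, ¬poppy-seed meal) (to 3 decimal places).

Under noisy-OR, P(positive screen | causes) = 1 − (1−0.022)·∏(1−qᵢ) over the active causes.
By total probability over both values of actual drug use:
  P(positive screen | ¬poppy-seed meal) = 0.022×0.77 + 0.63814×0.23
        = 0.016940 + 0.146772 = 0.163712
Configurations with actual drug use contribute 0.146772, so
  P(actual drug use | positive screen, ¬poppy-seed meal) = 0.146772 / 0.163712 ≈ 0.897

Pr(actual drug use | positive screen, ¬poppy-seed meal) ≈ 0.897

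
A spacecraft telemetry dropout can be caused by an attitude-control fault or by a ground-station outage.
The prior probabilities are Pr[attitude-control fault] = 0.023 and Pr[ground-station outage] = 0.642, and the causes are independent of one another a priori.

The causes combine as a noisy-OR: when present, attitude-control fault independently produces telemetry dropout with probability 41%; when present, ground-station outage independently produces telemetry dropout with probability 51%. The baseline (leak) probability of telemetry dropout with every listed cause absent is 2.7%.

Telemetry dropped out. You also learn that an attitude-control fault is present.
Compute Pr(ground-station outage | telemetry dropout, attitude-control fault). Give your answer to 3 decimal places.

Pr(ground-station outage | telemetry dropout, attitude-control fault) ≈ 0.752

Under noisy-OR, P(telemetry dropout | causes) = 1 − (1−0.027)·∏(1−qᵢ) over the active causes.
Numerator (weight on configurations with ground-station outage): 0.718706×0.642 = 0.461409
Normalizer over all consistent configurations: 0.42593×0.358 + 0.718706×0.642 = 0.613892
Posterior = 0.461409 / 0.613892 ≈ 0.752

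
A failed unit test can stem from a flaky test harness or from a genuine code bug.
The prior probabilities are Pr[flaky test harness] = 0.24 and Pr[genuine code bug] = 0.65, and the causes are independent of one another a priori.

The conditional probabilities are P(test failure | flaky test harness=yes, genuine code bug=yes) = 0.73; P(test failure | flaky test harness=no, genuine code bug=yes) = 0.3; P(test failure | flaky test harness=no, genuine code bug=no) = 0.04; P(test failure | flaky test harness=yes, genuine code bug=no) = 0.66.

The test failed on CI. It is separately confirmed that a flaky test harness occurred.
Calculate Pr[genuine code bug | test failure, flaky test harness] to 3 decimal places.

For the numerator, keep only genuine code bug=true terms: 0.73·0.65 = 0.474500
Denominator P(test failure | flaky test harness): 0.66·0.35 + 0.73·0.65 = 0.705500
Posterior = 0.474500 / 0.705500 ≈ 0.673

Pr[genuine code bug | test failure, flaky test harness] ≈ 0.673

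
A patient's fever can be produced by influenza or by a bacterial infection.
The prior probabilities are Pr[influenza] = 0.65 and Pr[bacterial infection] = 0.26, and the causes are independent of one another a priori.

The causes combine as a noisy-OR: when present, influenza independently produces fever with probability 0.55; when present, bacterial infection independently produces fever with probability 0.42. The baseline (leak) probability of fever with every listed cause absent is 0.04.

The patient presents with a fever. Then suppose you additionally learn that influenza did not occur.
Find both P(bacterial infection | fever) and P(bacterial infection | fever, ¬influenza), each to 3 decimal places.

P(bacterial infection | fever) ≈ 0.371; P(bacterial infection | fever, ¬influenza) ≈ 0.796

Under noisy-OR, P(fever | causes) = 1 − (1−0.04)·∏(1−qᵢ) over the active causes.
P(fever) = 0.04×0.35×0.74 + 0.4432×0.35×0.26 + 0.568×0.65×0.74 + 0.74944×0.65×0.26 = 0.010360 + 0.040331 + 0.273208 + 0.126655 = 0.450554
Of this, 0.166986 comes from 0.040331 + 0.126655 (the bacterial infection=true cases).
P(bacterial infection | fever) = 0.166986 / 0.450554 ≈ 0.371

Now condition on the additional information:
P(fever | ¬influenza) = 0.04×0.74 + 0.4432×0.26 = 0.029600 + 0.115232 = 0.144832
Of this, 0.115232 comes from 0.4432×0.26 (the bacterial infection=true cases).
Hence the posterior is 0.115232/0.144832 ≈ 0.796.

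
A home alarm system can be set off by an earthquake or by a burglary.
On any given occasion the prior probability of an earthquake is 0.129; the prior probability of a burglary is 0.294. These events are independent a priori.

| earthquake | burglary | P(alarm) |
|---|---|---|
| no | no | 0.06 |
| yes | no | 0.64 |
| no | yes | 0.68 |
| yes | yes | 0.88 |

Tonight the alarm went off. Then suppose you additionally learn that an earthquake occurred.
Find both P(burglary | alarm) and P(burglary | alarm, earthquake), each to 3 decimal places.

P(alarm) = 0.06·0.871·0.706 + 0.68·0.871·0.294 + 0.64·0.129·0.706 + 0.88·0.129·0.294 = 0.036896 + 0.174130 + 0.058287 + 0.033375 = 0.302688
Of this, 0.207505 comes from 0.174130 + 0.033375 (the burglary=true cases).
P(burglary | alarm) = 0.207505 / 0.302688 ≈ 0.686

Now also conditioning on earthquake=true:
By total probability over both values of burglary:
  P(alarm | earthquake) = 0.64·0.706 + 0.88·0.294
        = 0.451840 + 0.258720 = 0.710560
The terms with burglary present sum to 0.258720, so
  P(burglary | alarm, earthquake) = 0.258720 / 0.710560 ≈ 0.364
— earthquake explains away the evidence for burglary.

P(burglary | alarm) ≈ 0.686; P(burglary | alarm, earthquake) ≈ 0.364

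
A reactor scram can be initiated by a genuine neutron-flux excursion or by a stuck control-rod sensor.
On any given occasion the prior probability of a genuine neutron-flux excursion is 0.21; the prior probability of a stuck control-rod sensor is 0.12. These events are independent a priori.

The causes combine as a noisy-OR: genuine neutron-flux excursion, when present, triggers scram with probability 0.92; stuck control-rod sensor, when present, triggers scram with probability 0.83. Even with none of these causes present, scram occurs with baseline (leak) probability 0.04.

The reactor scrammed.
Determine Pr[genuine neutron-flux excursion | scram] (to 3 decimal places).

Pr[genuine neutron-flux excursion | scram] ≈ 0.646

Under noisy-OR, P(scram | causes) = 1 − (1−0.04)·∏(1−qᵢ) over the active causes.
Weight on genuine neutron-flux excursion=true, given the evidence: 0.170607 + 0.024871 = 0.195478
Normalizer over all consistent configurations: 0.04·0.79·0.88 + 0.8368·0.79·0.12 + 0.9232·0.21·0.88 + 0.986944·0.21·0.12 = 0.302615
Posterior = 0.195478 / 0.302615 ≈ 0.646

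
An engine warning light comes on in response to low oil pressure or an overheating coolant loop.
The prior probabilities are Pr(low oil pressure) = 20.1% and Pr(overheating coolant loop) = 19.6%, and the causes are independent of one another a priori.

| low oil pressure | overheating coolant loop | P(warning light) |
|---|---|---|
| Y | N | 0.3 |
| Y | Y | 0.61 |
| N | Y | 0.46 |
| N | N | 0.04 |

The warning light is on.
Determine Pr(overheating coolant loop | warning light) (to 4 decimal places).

Pr(overheating coolant loop | warning light) ≈ 0.5643

For the numerator, keep only overheating coolant loop=true terms: 0.072038 + 0.024032 = 0.096070
Denominator P(warning light): 0.04·0.799·0.804 + 0.46·0.799·0.196 + 0.3·0.201·0.804 + 0.61·0.201·0.196 = 0.170247
P(overheating coolant loop | warning light) = 0.096070/0.170247 ≈ 0.5643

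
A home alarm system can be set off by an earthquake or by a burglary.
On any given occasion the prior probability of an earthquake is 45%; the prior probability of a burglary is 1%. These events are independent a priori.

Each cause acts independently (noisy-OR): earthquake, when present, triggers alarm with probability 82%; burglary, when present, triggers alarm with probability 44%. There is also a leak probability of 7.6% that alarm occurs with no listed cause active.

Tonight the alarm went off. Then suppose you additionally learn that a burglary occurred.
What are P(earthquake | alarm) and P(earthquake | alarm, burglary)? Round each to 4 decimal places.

Under noisy-OR, P(alarm | causes) = 1 − (1−0.076)·∏(1−qᵢ) over the active causes.
By total probability over the 4 (earthquake, burglary) configurations:
  P(alarm) = 0.076·0.55·0.99 + 0.48256·0.55·0.01 + 0.83368·0.45·0.99 + 0.906861·0.45·0.01
        = 0.041382 + 0.002654 + 0.371404 + 0.004081 = 0.419521
Keeping only the earthquake-present terms gives 0.375485, so
  P(earthquake | alarm) = 0.375485 / 0.419521 ≈ 0.8950

Now also conditioning on burglary=true:
By total probability over both values of earthquake:
  P(alarm | burglary) = 0.48256×0.55 + 0.906861×0.45
        = 0.265408 + 0.408087 = 0.673495
The terms with earthquake present sum to 0.408087, so
  P(earthquake | alarm, burglary) = 0.408087 / 0.673495 ≈ 0.6059

P(earthquake | alarm) ≈ 0.8950; P(earthquake | alarm, burglary) ≈ 0.6059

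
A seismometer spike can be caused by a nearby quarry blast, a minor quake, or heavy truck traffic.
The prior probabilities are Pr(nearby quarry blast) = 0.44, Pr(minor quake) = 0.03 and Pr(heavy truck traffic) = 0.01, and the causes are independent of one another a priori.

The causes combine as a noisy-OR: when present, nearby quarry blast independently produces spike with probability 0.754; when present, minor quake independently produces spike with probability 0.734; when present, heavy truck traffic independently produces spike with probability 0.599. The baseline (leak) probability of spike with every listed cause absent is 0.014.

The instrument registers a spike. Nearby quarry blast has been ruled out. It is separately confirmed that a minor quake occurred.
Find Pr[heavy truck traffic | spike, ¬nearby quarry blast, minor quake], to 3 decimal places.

Pr[heavy truck traffic | spike, ¬nearby quarry blast, minor quake] ≈ 0.012

Under noisy-OR, P(spike | causes) = 1 − (1−0.014)·∏(1−qᵢ) over the active causes.
Enumerate both values of heavy truck traffic and weight by the priors:
  P(spike | ¬nearby quarry blast, minor quake) = 0.737724×0.99 + 0.894827×0.01
        = 0.730347 + 0.008948 = 0.739295
Keeping only the heavy truck traffic-present terms gives 0.008948, so
  P(heavy truck traffic | spike, ¬nearby quarry blast, minor quake) = 0.008948 / 0.739295 ≈ 0.012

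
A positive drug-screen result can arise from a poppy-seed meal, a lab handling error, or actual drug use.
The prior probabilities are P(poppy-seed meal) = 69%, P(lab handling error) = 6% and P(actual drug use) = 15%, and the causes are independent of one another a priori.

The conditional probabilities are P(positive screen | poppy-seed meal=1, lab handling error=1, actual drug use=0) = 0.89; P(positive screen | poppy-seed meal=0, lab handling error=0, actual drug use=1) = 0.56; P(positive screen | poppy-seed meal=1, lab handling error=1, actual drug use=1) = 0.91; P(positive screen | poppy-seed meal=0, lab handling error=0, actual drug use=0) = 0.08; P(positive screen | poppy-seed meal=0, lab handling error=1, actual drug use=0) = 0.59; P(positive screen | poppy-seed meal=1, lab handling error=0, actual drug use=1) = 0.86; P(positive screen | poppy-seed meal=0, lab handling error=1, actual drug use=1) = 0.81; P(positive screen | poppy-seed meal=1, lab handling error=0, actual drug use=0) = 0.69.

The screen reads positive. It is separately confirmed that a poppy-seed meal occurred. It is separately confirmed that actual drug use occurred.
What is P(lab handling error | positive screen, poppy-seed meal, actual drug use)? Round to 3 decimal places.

P(positive screen | poppy-seed meal, actual drug use) = 0.86×0.94 + 0.91×0.06 = 0.808400 + 0.054600 = 0.863000
Restricting to configurations with lab handling error present: 0.91×0.06 = 0.054600.
Hence the posterior is 0.054600/0.863000 ≈ 0.063.

P(lab handling error | positive screen, poppy-seed meal, actual drug use) ≈ 0.063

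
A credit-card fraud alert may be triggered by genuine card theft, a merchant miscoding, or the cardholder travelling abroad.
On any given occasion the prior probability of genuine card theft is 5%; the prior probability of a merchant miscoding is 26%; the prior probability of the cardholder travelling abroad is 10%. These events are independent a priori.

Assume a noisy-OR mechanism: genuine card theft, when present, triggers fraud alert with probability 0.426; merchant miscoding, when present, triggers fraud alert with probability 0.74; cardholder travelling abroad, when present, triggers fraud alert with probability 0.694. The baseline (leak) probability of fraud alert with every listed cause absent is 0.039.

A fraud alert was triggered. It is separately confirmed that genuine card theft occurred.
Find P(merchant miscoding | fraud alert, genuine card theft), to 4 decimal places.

Under noisy-OR, P(fraud alert | causes) = 1 − (1−0.039)·∏(1−qᵢ) over the active causes.
Sum P(fraud alert|·) weighted by the priors over the 4 (merchant miscoding, cardholder travelling abroad) configurations:
  P(fraud alert | genuine card theft) = 0.448386·0.74·0.9 + 0.831206·0.74·0.1 + 0.85658·0.26·0.9 + 0.956114·0.26·0.1
        = 0.298625 + 0.061509 + 0.200440 + 0.024859 = 0.585433
The terms with merchant miscoding present sum to 0.225299, so
  P(merchant miscoding | fraud alert, genuine card theft) = 0.225299 / 0.585433 ≈ 0.3848

P(merchant miscoding | fraud alert, genuine card theft) ≈ 0.3848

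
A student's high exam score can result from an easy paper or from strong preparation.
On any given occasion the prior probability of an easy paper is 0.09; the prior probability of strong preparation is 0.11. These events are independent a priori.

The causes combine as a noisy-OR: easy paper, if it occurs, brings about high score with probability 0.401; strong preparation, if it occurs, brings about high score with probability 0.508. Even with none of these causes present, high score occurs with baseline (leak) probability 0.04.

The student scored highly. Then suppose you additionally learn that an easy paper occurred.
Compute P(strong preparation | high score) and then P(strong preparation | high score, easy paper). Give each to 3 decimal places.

P(strong preparation | high score) ≈ 0.474; P(strong preparation | high score, easy paper) ≈ 0.173

Under noisy-OR, P(high score | causes) = 1 − (1−0.04)·∏(1−qᵢ) over the active causes.
Weight on strong preparation=true, given the evidence: 0.052821 + 0.007099 = 0.059920
The normalizing constant is 0.04×0.91×0.89 + 0.52768×0.91×0.11 + 0.42496×0.09×0.89 + 0.71708×0.09×0.11 = 0.126355
Posterior = 0.059920 / 0.126355 ≈ 0.474

Now condition on the additional information:
P(high score | easy paper) = 0.42496·0.89 + 0.71708·0.11 = 0.378214 + 0.078879 = 0.457093
Of this, 0.078879 comes from 0.71708·0.11 (the strong preparation=true cases).
P(strong preparation | high score, easy paper) = 0.078879 / 0.457093 ≈ 0.173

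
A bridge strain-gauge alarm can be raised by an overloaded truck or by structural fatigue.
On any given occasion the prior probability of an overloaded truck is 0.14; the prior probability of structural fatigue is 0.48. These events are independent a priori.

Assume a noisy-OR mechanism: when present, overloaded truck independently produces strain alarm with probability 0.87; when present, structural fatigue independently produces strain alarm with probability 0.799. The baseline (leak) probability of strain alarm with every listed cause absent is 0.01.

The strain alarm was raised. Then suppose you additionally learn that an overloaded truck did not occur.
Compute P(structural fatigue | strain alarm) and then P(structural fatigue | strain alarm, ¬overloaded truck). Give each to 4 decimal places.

P(structural fatigue | strain alarm) ≈ 0.8537; P(structural fatigue | strain alarm, ¬overloaded truck) ≈ 0.9867

Under noisy-OR, P(strain alarm | causes) = 1 − (1−0.01)·∏(1−qᵢ) over the active causes.
P(strain alarm) = 0.01×0.86×0.52 + 0.80101×0.86×0.48 + 0.8713×0.14×0.52 + 0.974131×0.14×0.48 = 0.004472 + 0.330657 + 0.063431 + 0.065462 = 0.464022
The structural fatigue-present share is 0.330657 + 0.065462 = 0.396119.
So P(structural fatigue | strain alarm) = 0.396119/0.464022 ≈ 0.8537.

Now also conditioning on overloaded truck≠true:
P(strain alarm | ¬overloaded truck) = 0.01·0.52 + 0.80101·0.48 = 0.005200 + 0.384485 = 0.389685
The structural fatigue-present share is 0.80101·0.48 = 0.384485.
So P(structural fatigue | strain alarm, ¬overloaded truck) = 0.384485/0.389685 ≈ 0.9867.
With overloaded truck excluded, structural fatigue must carry more of the explanatory weight for the strain alarm.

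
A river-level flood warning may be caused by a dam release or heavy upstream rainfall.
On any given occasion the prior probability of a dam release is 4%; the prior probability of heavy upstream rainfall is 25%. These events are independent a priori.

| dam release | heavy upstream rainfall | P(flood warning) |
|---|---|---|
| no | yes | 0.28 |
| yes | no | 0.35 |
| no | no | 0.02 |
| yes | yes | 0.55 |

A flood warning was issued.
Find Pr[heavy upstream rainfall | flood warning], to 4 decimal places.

P(flood warning) = 0.02*0.96*0.75 + 0.28*0.96*0.25 + 0.35*0.04*0.75 + 0.55*0.04*0.25 = 0.014400 + 0.067200 + 0.010500 + 0.005500 = 0.097600
Restricting to configurations with heavy upstream rainfall present: 0.067200 + 0.005500 = 0.072700.
P(heavy upstream rainfall | flood warning) = 0.072700 / 0.097600 ≈ 0.7449

Pr[heavy upstream rainfall | flood warning] ≈ 0.7449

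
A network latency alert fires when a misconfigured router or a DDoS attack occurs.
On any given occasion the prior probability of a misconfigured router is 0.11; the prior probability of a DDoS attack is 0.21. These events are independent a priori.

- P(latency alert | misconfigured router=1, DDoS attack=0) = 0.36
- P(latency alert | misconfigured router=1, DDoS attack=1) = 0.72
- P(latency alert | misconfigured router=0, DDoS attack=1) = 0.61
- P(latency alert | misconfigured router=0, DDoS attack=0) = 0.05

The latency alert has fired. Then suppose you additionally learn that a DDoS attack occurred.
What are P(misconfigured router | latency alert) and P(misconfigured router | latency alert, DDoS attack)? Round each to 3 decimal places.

For the numerator, keep only misconfigured router=true terms: 0.031284 + 0.016632 = 0.047916
Normalizer over all consistent configurations: 0.05*0.89*0.79 + 0.61*0.89*0.21 + 0.36*0.11*0.79 + 0.72*0.11*0.21 = 0.197080
Posterior = 0.047916 / 0.197080 ≈ 0.243

Now also conditioning on DDoS attack=true:
P(latency alert | DDoS attack) = 0.61×0.89 + 0.72×0.11 = 0.542900 + 0.079200 = 0.622100
The misconfigured router-present share is 0.72×0.11 = 0.079200.
So P(misconfigured router | latency alert, DDoS attack) = 0.079200/0.622100 ≈ 0.127.
The drop from 0.243 to 0.127 is the explaining-away (discounting) effect.

P(misconfigured router | latency alert) ≈ 0.243; P(misconfigured router | latency alert, DDoS attack) ≈ 0.127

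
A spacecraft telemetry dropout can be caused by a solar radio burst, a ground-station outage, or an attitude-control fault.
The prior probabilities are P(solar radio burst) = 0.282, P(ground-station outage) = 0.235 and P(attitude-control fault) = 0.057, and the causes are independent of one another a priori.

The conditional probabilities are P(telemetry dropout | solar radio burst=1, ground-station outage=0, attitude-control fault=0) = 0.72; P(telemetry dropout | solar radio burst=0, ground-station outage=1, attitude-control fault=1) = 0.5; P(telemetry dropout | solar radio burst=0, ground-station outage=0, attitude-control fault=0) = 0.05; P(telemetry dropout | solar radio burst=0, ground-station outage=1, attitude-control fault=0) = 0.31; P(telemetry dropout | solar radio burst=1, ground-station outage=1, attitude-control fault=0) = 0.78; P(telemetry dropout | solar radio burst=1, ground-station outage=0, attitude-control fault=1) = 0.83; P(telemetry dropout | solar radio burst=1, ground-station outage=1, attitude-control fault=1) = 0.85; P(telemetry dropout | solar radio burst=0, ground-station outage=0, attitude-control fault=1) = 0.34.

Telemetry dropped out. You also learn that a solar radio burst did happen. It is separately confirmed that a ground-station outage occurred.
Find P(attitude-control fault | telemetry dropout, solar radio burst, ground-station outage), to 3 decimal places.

Enumerate both values of attitude-control fault and weight by the priors:
  P(telemetry dropout | solar radio burst, ground-station outage) = 0.78*0.943 + 0.85*0.057
        = 0.735540 + 0.048450 = 0.783990
The terms with attitude-control fault present sum to 0.048450, so
  P(attitude-control fault | telemetry dropout, solar radio burst, ground-station outage) = 0.048450 / 0.783990 ≈ 0.062

P(attitude-control fault | telemetry dropout, solar radio burst, ground-station outage) ≈ 0.062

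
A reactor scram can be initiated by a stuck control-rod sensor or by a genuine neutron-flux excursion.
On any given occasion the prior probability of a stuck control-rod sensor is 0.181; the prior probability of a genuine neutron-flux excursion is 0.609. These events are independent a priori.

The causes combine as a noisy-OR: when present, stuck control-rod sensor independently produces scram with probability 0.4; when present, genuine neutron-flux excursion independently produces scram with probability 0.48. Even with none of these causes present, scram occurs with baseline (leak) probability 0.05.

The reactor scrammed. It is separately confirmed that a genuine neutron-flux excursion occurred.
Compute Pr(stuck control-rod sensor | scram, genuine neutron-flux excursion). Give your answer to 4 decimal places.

Pr(stuck control-rod sensor | scram, genuine neutron-flux excursion) ≈ 0.2351

Under noisy-OR, P(scram | causes) = 1 − (1−0.05)·∏(1−qᵢ) over the active causes.
By total probability over both values of stuck control-rod sensor:
  P(scram | genuine neutron-flux excursion) = 0.506*0.819 + 0.7036*0.181
        = 0.414414 + 0.127352 = 0.541766
Keeping only the stuck control-rod sensor-present terms gives 0.127352, so
  P(stuck control-rod sensor | scram, genuine neutron-flux excursion) = 0.127352 / 0.541766 ≈ 0.2351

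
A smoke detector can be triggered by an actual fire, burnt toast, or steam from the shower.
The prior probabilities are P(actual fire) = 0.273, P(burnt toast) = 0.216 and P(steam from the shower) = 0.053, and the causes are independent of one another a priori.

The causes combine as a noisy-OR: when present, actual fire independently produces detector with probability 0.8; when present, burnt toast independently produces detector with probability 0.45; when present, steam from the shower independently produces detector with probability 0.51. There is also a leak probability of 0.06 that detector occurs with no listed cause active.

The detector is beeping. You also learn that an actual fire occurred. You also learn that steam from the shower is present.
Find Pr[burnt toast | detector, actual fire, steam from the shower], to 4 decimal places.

Under noisy-OR, P(detector | causes) = 1 − (1−0.06)·∏(1−qᵢ) over the active causes.
Sum P(detector|·) weighted by the priors over both values of burnt toast:
  P(detector | actual fire, steam from the shower) = 0.90788*0.784 + 0.949334*0.216
        = 0.711778 + 0.205056 = 0.916834
Keeping only the burnt toast-present terms gives 0.205056, so
  P(burnt toast | detector, actual fire, steam from the shower) = 0.205056 / 0.916834 ≈ 0.2237

Pr[burnt toast | detector, actual fire, steam from the shower] ≈ 0.2237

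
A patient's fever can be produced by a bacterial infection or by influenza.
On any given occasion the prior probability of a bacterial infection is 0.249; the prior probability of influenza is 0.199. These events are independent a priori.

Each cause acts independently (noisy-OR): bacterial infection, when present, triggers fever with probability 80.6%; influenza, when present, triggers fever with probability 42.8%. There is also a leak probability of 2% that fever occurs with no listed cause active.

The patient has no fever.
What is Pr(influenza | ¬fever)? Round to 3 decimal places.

Pr(influenza | ¬fever) ≈ 0.124

Under noisy-OR, P(fever | causes) = 1 − (1−0.02)·∏(1−qᵢ) over the active causes.
By total probability over the 4 (bacterial infection, influenza) configurations:
  P(¬fever) = 0.98·0.751·0.801 + 0.56056·0.751·0.199 + 0.19012·0.249·0.801 + 0.108749·0.249·0.199
        = 0.589520 + 0.083775 + 0.037919 + 0.005389 = 0.716603
Configurations with influenza contribute 0.089164, so
  P(influenza | ¬fever) = 0.089164 / 0.716603 ≈ 0.124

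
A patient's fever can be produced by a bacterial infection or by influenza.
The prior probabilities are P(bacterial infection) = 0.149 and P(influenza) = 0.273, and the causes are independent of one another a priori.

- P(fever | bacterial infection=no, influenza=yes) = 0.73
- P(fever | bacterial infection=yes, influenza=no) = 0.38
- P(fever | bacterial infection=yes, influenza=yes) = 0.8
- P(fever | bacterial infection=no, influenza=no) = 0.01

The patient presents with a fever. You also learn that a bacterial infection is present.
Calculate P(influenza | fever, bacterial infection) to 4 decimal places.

For the numerator, keep only influenza=true terms: 0.8*0.273 = 0.218400
Denominator P(fever | bacterial infection): 0.38*0.727 + 0.8*0.273 = 0.494660
Posterior = 0.218400 / 0.494660 ≈ 0.4415

P(influenza | fever, bacterial infection) ≈ 0.4415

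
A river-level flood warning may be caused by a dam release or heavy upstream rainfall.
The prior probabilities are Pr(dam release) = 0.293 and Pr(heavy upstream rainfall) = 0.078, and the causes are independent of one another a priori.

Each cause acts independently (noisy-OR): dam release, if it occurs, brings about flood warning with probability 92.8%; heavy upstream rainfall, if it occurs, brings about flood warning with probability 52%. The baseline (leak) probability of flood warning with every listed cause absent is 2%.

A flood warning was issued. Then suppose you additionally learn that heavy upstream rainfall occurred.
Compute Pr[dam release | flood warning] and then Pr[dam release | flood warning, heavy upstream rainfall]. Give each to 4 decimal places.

Pr[dam release | flood warning] ≈ 0.8661; Pr[dam release | flood warning, heavy upstream rainfall] ≈ 0.4305

Under noisy-OR, P(flood warning | causes) = 1 − (1−0.02)·∏(1−qᵢ) over the active causes.
P(flood warning) = 0.02·0.707·0.922 + 0.5296·0.707·0.078 + 0.92944·0.293·0.922 + 0.966131·0.293·0.078 = 0.013037 + 0.029205 + 0.251084 + 0.022080 = 0.315406
Restricting to configurations with dam release present: 0.251084 + 0.022080 = 0.273164.
Hence the posterior is 0.273164/0.315406 ≈ 0.8661.

Now also conditioning on heavy upstream rainfall=true:
Sum P(flood warning|·) weighted by the priors over both values of dam release:
  P(flood warning | heavy upstream rainfall) = 0.5296*0.707 + 0.966131*0.293
        = 0.374427 + 0.283076 = 0.657503
Keeping only the dam release-present terms gives 0.283076, so
  P(dam release | flood warning, heavy upstream rainfall) = 0.283076 / 0.657503 ≈ 0.4305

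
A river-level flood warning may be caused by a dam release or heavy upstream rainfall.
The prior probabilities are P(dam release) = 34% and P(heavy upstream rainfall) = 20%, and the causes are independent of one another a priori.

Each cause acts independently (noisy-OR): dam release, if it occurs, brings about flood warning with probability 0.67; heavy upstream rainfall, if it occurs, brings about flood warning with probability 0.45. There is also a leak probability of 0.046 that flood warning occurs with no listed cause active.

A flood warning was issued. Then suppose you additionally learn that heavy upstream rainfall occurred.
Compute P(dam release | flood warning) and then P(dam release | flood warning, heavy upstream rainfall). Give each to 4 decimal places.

Under noisy-OR, P(flood warning | causes) = 1 − (1−0.046)·∏(1−qᵢ) over the active causes.
By total probability over the 4 (dam release, heavy upstream rainfall) configurations:
  P(flood warning) = 0.046·0.66·0.8 + 0.4753·0.66·0.2 + 0.68518·0.34·0.8 + 0.826849·0.34·0.2
        = 0.024288 + 0.062740 + 0.186369 + 0.056226 = 0.329623
The terms with dam release present sum to 0.242595, so
  P(dam release | flood warning) = 0.242595 / 0.329623 ≈ 0.7360

Now also conditioning on heavy upstream rainfall=true:
Enumerate both values of dam release and weight by the priors:
  P(flood warning | heavy upstream rainfall) = 0.4753·0.66 + 0.826849·0.34
        = 0.313698 + 0.281129 = 0.594827
Configurations with dam release contribute 0.281129, so
  P(dam release | flood warning, heavy upstream rainfall) = 0.281129 / 0.594827 ≈ 0.4726
The drop from 0.7360 to 0.4726 is the explaining-away (discounting) effect.

P(dam release | flood warning) ≈ 0.7360; P(dam release | flood warning, heavy upstream rainfall) ≈ 0.4726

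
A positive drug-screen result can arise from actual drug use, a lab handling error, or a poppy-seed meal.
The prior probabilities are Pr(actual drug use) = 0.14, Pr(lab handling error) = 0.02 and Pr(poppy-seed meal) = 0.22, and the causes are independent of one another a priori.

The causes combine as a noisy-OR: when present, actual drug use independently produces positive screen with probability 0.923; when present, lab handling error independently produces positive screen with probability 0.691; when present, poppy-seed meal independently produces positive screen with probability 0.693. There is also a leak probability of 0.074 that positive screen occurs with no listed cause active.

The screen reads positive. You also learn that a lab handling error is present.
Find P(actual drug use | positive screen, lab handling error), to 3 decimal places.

Under noisy-OR, P(positive screen | causes) = 1 − (1−0.074)·∏(1−qᵢ) over the active causes.
Sum P(positive screen|·) weighted by the priors over the 4 (actual drug use, poppy-seed meal) configurations:
  P(positive screen | lab handling error) = 0.713866·0.86·0.78 + 0.912157·0.86·0.22 + 0.977968·0.14·0.78 + 0.993236·0.14·0.22
        = 0.478861 + 0.172580 + 0.106794 + 0.030592 = 0.788827
The terms with actual drug use present sum to 0.137386, so
  P(actual drug use | positive screen, lab handling error) = 0.137386 / 0.788827 ≈ 0.174

P(actual drug use | positive screen, lab handling error) ≈ 0.174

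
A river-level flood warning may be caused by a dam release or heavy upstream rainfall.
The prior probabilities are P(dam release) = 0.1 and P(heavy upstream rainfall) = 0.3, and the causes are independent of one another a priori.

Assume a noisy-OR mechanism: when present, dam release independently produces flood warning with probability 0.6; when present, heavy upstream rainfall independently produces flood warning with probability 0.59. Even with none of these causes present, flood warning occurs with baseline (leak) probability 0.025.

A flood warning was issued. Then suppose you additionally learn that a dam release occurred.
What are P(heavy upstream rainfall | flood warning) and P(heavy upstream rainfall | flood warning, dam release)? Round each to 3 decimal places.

P(heavy upstream rainfall | flood warning) ≈ 0.762; P(heavy upstream rainfall | flood warning, dam release) ≈ 0.371

Under noisy-OR, P(flood warning | causes) = 1 − (1−0.025)·∏(1−qᵢ) over the active causes.
Numerator (weight on configurations with heavy upstream rainfall): 0.162067 + 0.025203 = 0.187270
The normalizing constant is 0.025·0.9·0.7 + 0.60025·0.9·0.3 + 0.61·0.1·0.7 + 0.8401·0.1·0.3 = 0.245720
Posterior = 0.187270 / 0.245720 ≈ 0.762

Now also conditioning on dam release=true:
For the numerator, keep only heavy upstream rainfall=true terms: 0.8401·0.3 = 0.252030
Denominator P(flood warning | dam release): 0.61·0.7 + 0.8401·0.3 = 0.679030
P(heavy upstream rainfall | flood warning, dam release) = 0.252030/0.679030 ≈ 0.371
The drop from 0.762 to 0.371 is the explaining-away (discounting) effect.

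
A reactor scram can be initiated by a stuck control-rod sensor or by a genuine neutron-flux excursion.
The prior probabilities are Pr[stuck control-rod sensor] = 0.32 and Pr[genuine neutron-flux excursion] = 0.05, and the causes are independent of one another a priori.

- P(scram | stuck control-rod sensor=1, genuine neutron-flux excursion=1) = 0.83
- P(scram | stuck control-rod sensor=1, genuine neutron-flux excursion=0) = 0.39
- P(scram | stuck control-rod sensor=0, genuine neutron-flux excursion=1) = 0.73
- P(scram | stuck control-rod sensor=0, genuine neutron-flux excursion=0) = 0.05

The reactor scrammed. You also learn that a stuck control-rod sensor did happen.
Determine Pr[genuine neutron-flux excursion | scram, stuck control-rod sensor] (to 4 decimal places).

Pr[genuine neutron-flux excursion | scram, stuck control-rod sensor] ≈ 0.1007

Numerator (weight on configurations with genuine neutron-flux excursion): 0.83·0.05 = 0.041500
Normalizer over all consistent configurations: 0.39·0.95 + 0.83·0.05 = 0.412000
Posterior = 0.041500 / 0.412000 ≈ 0.1007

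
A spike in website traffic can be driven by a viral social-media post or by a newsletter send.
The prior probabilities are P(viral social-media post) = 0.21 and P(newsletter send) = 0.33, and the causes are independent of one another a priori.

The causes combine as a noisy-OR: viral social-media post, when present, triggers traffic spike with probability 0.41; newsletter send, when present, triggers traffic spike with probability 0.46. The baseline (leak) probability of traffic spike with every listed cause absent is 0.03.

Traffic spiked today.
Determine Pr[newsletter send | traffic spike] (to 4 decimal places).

Under noisy-OR, P(traffic spike | causes) = 1 − (1−0.03)·∏(1−qᵢ) over the active causes.
Sum P(traffic spike|·) weighted by the priors over the 4 (viral social-media post, newsletter send) configurations:
  P(traffic spike) = 0.03×0.79×0.67 + 0.4762×0.79×0.33 + 0.4277×0.21×0.67 + 0.690958×0.21×0.33
        = 0.015879 + 0.124145 + 0.060177 + 0.047883 = 0.248084
Keeping only the newsletter send-present terms gives 0.172028, so
  P(newsletter send | traffic spike) = 0.172028 / 0.248084 ≈ 0.6934

Pr[newsletter send | traffic spike] ≈ 0.6934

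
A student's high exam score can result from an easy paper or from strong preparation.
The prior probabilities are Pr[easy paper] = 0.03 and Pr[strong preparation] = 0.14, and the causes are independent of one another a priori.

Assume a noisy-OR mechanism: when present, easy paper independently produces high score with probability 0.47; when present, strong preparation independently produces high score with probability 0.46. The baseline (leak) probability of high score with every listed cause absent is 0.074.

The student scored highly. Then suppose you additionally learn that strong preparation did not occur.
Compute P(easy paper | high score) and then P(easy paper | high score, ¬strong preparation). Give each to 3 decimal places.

Under noisy-OR, P(high score | causes) = 1 − (1−0.074)·∏(1−qᵢ) over the active causes.
P(high score) = 0.074×0.97×0.86 + 0.49996×0.97×0.14 + 0.50922×0.03×0.86 + 0.734979×0.03×0.14 = 0.061731 + 0.067895 + 0.013138 + 0.003087 = 0.145851
Restricting to configurations with easy paper present: 0.013138 + 0.003087 = 0.016225.
P(easy paper | high score) = 0.016225 / 0.145851 ≈ 0.111

Now condition on the additional information:
Sum P(high score|·) weighted by the priors over both values of easy paper:
  P(high score | ¬strong preparation) = 0.074×0.97 + 0.50922×0.03
        = 0.071780 + 0.015277 = 0.087057
Keeping only the easy paper-present terms gives 0.015277, so
  P(easy paper | high score, ¬strong preparation) = 0.015277 / 0.087057 ≈ 0.175
With strong preparation excluded, easy paper must carry more of the explanatory weight for the high score.

P(easy paper | high score) ≈ 0.111; P(easy paper | high score, ¬strong preparation) ≈ 0.175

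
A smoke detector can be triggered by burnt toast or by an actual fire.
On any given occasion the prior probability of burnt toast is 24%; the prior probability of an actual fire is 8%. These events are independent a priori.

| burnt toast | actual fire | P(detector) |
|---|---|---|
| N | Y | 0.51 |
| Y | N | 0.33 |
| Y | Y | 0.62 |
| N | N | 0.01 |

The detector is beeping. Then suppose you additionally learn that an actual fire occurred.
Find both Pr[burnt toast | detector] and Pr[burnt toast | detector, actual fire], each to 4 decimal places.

P(detector) = 0.01×0.76×0.92 + 0.51×0.76×0.08 + 0.33×0.24×0.92 + 0.62×0.24×0.08 = 0.006992 + 0.031008 + 0.072864 + 0.011904 = 0.122768
Restricting to configurations with burnt toast present: 0.072864 + 0.011904 = 0.084768.
Hence the posterior is 0.084768/0.122768 ≈ 0.6905.

With the extra evidence:
By total probability over both values of burnt toast:
  P(detector | actual fire) = 0.51×0.76 + 0.62×0.24
        = 0.387600 + 0.148800 = 0.536400
Keeping only the burnt toast-present terms gives 0.148800, so
  P(burnt toast | detector, actual fire) = 0.148800 / 0.536400 ≈ 0.2774

Pr[burnt toast | detector] ≈ 0.6905; Pr[burnt toast | detector, actual fire] ≈ 0.2774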